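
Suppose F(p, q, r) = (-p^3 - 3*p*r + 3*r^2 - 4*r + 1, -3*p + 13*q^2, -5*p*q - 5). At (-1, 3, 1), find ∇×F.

(∇×F)₁ = ∂F₃/∂q − ∂F₂/∂r = -5*p
(∇×F)₂ = ∂F₁/∂r − ∂F₃/∂p = -3*p + 5*q + 6*r - 4
(∇×F)₃ = ∂F₂/∂p − ∂F₁/∂q = -3
∇×F = (-5*p, -3*p + 5*q + 6*r - 4, -3)
At (-1, 3, 1): (5, 20, -3).

(5, 20, -3)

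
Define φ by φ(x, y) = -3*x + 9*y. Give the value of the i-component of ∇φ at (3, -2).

-3

(∇φ)_1 = ∂φ/∂x = -3
At (3, -2): -3.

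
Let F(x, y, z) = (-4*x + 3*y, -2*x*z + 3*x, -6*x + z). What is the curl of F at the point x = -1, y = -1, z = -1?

(∇×F)₁ = ∂F₃/∂y − ∂F₂/∂z = 2*x
(∇×F)₂ = ∂F₁/∂z − ∂F₃/∂x = 6
(∇×F)₃ = ∂F₂/∂x − ∂F₁/∂y = -2*z
∇×F = (2*x, 6, -2*z)
At (-1, -1, -1): (-2, 6, 2).

(-2, 6, 2)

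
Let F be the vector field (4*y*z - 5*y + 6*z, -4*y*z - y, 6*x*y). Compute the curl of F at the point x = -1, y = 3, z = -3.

(∇×F)₁ = ∂F₃/∂y − ∂F₂/∂z = 6*x + 4*y
(∇×F)₂ = ∂F₁/∂z − ∂F₃/∂x = -2*y + 6
(∇×F)₃ = ∂F₂/∂x − ∂F₁/∂y = -4*z + 5
∇×F = (6*x + 4*y, -2*y + 6, -4*z + 5)
At (-1, 3, -3): (6, 0, 17).

(6, 0, 17)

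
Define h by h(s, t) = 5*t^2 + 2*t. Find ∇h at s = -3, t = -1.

∂h/∂s = 0
∂h/∂t = 10*t + 2
∇h = (0, 10*t + 2)
At (-3, -1): (0, -8).

(0, -8)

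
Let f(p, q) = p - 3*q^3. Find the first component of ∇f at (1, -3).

(∇f)_1 = ∂f/∂p = 1
At (1, -3): 1.

1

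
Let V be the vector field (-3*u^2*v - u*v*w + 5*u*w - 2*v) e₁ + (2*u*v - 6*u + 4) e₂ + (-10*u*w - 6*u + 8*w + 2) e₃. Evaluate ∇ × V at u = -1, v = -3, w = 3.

(∇×V)₁ = ∂V₃/∂v − ∂V₂/∂w = 0
(∇×V)₂ = ∂V₁/∂w − ∂V₃/∂u = -u*v + 5*u + 10*w + 6
(∇×V)₃ = ∂V₂/∂u − ∂V₁/∂v = 3*u^2 + u*w + 2*v - 4
∇×V = (0, -u*v + 5*u + 10*w + 6, 3*u^2 + u*w + 2*v - 4)
At (-1, -3, 3): (0, 28, -10).

(0, 28, -10)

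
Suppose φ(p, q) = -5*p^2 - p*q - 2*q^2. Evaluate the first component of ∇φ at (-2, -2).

22

(∇φ)_1 = ∂φ/∂p = -10*p - q
At (-2, -2): 22.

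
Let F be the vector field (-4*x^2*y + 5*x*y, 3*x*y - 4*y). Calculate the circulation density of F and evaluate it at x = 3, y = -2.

∂F₂/∂x = 3*y
∂F₁/∂y = -4*x^2 + 5*x
Scalar curl = 4*x^2 - 5*x + 3*y
At (3, -2): 15.

15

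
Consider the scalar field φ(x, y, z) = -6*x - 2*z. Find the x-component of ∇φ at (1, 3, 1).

-6

(∇φ)_1 = ∂φ/∂x = -6
At (1, 3, 1): -6.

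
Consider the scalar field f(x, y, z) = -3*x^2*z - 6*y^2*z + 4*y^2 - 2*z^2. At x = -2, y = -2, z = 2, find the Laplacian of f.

∂²f/∂x² = -6*z
∂²f/∂y² = 4*(-3*z + 2)
∂²f/∂z² = -4
∇²f = -18*z + 4
At (-2, -2, 2): -32.

-32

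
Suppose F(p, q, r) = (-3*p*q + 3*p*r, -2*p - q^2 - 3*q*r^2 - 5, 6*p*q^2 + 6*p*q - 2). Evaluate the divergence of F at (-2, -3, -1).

∂F₁/∂p = -3*q + 3*r
∂F₂/∂q = -2*q - 3*r^2
∂F₃/∂r = 0
∇·F = -5*q - 3*r^2 + 3*r
At (-2, -3, -1): 9.

9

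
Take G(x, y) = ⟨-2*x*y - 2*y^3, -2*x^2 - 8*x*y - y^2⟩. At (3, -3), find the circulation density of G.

∂G₂/∂x = -4*x - 8*y
∂G₁/∂y = -2*x - 6*y^2
Scalar curl = -2*x + 6*y^2 - 8*y
At (3, -3): 72.

72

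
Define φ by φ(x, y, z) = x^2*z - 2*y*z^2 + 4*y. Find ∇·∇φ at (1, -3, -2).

8

∂²φ/∂x² = 2*z
∂²φ/∂y² = 0
∂²φ/∂z² = -4*y
∇²φ = -4*y + 2*z
At (1, -3, -2): 8.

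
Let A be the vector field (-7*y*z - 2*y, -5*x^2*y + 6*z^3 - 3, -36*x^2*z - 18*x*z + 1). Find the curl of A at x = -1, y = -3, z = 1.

(-18, -33, -21)

(∇×A)₁ = ∂A₃/∂y − ∂A₂/∂z = -18*z^2
(∇×A)₂ = ∂A₁/∂z − ∂A₃/∂x = 72*x*z - 7*y + 18*z
(∇×A)₃ = ∂A₂/∂x − ∂A₁/∂y = -10*x*y + 7*z + 2
∇×A = (-18*z^2, 72*x*z - 7*y + 18*z, -10*x*y + 7*z + 2)
At (-1, -3, 1): (-18, -33, -21).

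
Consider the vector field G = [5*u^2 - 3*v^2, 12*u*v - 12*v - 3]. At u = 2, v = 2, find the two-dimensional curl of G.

36

∂G₂/∂u = 12*v
∂G₁/∂v = -6*v
Scalar curl = 18*v
At (2, 2): 36.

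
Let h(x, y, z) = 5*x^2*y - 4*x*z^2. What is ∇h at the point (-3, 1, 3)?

∂h/∂x = 10*x*y - 4*z^2
∂h/∂y = 5*x^2
∂h/∂z = -8*x*z
∇h = (10*x*y - 4*z^2, 5*x^2, -8*x*z)
At (-3, 1, 3): (-66, 45, 72).

(-66, 45, 72)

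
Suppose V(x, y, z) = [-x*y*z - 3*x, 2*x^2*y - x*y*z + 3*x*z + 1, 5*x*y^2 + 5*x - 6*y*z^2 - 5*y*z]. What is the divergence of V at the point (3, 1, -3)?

∂V₁/∂x = -y*z - 3
∂V₂/∂y = 2*x^2 - x*z
∂V₃/∂z = -12*y*z - 5*y
∇·V = 2*x^2 - x*z - 13*y*z - 5*y - 3
At (3, 1, -3): 58.

58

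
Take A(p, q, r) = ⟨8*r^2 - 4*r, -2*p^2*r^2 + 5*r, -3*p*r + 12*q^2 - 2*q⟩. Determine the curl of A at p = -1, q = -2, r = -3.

(∇×A)₁ = ∂A₃/∂q − ∂A₂/∂r = 4*p^2*r + 24*q - 7
(∇×A)₂ = ∂A₁/∂r − ∂A₃/∂p = 19*r - 4
(∇×A)₃ = ∂A₂/∂p − ∂A₁/∂q = -4*p*r^2
∇×A = (4*p^2*r + 24*q - 7, 19*r - 4, -4*p*r^2)
At (-1, -2, -3): (-67, -61, 36).

(-67, -61, 36)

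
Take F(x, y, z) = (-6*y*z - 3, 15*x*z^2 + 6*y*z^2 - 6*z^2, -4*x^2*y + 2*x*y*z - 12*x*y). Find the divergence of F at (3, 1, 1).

12

∂F₁/∂x = 0
∂F₂/∂y = 6*z^2
∂F₃/∂z = 2*x*y
∇·F = 2*x*y + 6*z^2
At (3, 1, 1): 12.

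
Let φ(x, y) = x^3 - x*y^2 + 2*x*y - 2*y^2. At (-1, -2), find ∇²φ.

-8

∂²φ/∂x² = 6*x
∂²φ/∂y² = -2*(x + 2)
∇²φ = 4*x - 4
At (-1, -2): -8.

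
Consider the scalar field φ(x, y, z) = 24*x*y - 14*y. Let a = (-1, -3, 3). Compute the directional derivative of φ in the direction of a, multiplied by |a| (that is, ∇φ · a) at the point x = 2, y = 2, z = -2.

∂φ/∂x = 24*y
∂φ/∂y = 24*x - 14
∂φ/∂z = 0
∇φ at (2, 2, -2) = (48, 34, 0)
∇φ · a = (48)(-1) + (34)(-3) + (0)(3) = -150

-150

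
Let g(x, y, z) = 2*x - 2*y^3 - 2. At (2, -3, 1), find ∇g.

∂g/∂x = 2
∂g/∂y = -6*y^2
∂g/∂z = 0
∇g = (2, -6*y^2, 0)
At (2, -3, 1): (2, -54, 0).

(2, -54, 0)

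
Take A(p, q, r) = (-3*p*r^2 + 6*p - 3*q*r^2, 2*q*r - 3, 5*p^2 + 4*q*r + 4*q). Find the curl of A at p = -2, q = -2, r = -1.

(4, -4, 3)

(∇×A)₁ = ∂A₃/∂q − ∂A₂/∂r = -2*q + 4*r + 4
(∇×A)₂ = ∂A₁/∂r − ∂A₃/∂p = -6*p*r - 10*p - 6*q*r
(∇×A)₃ = ∂A₂/∂p − ∂A₁/∂q = 3*r^2
∇×A = (-2*q + 4*r + 4, -6*p*r - 10*p - 6*q*r, 3*r^2)
At (-2, -2, -1): (4, -4, 3).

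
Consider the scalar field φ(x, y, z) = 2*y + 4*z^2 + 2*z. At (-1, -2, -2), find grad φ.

∂φ/∂x = 0
∂φ/∂y = 2
∂φ/∂z = 8*z + 2
∇φ = (0, 2, 8*z + 2)
At (-1, -2, -2): (0, 2, -14).

(0, 2, -14)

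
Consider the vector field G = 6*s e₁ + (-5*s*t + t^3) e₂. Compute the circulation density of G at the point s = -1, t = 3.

∂G₂/∂s = -5*t
∂G₁/∂t = 0
Scalar curl = -5*t
At (-1, 3): -15.

-15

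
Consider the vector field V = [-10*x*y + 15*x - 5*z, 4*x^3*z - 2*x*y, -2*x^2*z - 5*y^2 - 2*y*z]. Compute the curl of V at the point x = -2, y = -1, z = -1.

(44, 3, -66)

(∇×V)₁ = ∂V₃/∂y − ∂V₂/∂z = -4*x^3 - 10*y - 2*z
(∇×V)₂ = ∂V₁/∂z − ∂V₃/∂x = 4*x*z - 5
(∇×V)₃ = ∂V₂/∂x − ∂V₁/∂y = 12*x^2*z + 10*x - 2*y
∇×V = (-4*x^3 - 10*y - 2*z, 4*x*z - 5, 12*x^2*z + 10*x - 2*y)
At (-2, -1, -1): (44, 3, -66).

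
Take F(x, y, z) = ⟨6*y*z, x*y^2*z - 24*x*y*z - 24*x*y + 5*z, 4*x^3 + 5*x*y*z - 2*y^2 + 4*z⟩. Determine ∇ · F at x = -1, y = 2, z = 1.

∂F₁/∂x = 0
∂F₂/∂y = 2*x*y*z - 24*x*z - 24*x
∂F₃/∂z = 5*x*y + 4
∇·F = 2*x*y*z + 5*x*y - 24*x*z - 24*x + 4
At (-1, 2, 1): 38.

38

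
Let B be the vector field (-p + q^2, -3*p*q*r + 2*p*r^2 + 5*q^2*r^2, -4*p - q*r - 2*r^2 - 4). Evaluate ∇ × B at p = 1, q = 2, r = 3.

(∇×B)₁ = ∂B₃/∂q − ∂B₂/∂r = 3*p*q - 4*p*r - 10*q^2*r - r
(∇×B)₂ = ∂B₁/∂r − ∂B₃/∂p = 4
(∇×B)₃ = ∂B₂/∂p − ∂B₁/∂q = -3*q*r - 2*q + 2*r^2
∇×B = (3*p*q - 4*p*r - 10*q^2*r - r, 4, -3*q*r - 2*q + 2*r^2)
At (1, 2, 3): (-129, 4, -4).

(-129, 4, -4)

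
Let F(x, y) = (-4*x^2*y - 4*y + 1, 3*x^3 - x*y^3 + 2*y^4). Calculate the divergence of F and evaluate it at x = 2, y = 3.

∂F₁/∂x = -8*x*y
∂F₂/∂y = -3*x*y^2 + 8*y^3
∇·F = -3*x*y^2 - 8*x*y + 8*y^3
At (2, 3): 114.

114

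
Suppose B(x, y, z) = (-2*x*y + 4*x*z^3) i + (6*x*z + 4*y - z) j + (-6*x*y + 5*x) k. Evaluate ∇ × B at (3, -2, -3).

(-35, 307, -12)

(∇×B)₁ = ∂B₃/∂y − ∂B₂/∂z = -12*x + 1
(∇×B)₂ = ∂B₁/∂z − ∂B₃/∂x = 12*x*z^2 + 6*y - 5
(∇×B)₃ = ∂B₂/∂x − ∂B₁/∂y = 2*x + 6*z
∇×B = (-12*x + 1, 12*x*z^2 + 6*y - 5, 2*x + 6*z)
At (3, -2, -3): (-35, 307, -12).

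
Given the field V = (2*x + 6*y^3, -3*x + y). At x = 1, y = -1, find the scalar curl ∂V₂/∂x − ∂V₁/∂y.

-21

∂V₂/∂x = -3
∂V₁/∂y = 18*y^2
Scalar curl = -18*y^2 - 3
At (1, -1): -21.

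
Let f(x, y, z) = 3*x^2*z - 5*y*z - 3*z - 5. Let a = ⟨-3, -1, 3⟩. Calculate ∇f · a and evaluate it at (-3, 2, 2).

∂f/∂x = 6*x*z
∂f/∂y = -5*z
∂f/∂z = 3*x^2 - 5*y - 3
∇f at (-3, 2, 2) = (-36, -10, 14)
∇f · a = (-36)(-3) + (-10)(-1) + (14)(3) = 160

160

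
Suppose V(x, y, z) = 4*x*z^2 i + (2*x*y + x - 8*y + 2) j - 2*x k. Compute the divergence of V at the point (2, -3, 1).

∂V₁/∂x = 4*z^2
∂V₂/∂y = 2*x - 8
∂V₃/∂z = 0
∇·V = 2*x + 4*z^2 - 8
At (2, -3, 1): 0.

0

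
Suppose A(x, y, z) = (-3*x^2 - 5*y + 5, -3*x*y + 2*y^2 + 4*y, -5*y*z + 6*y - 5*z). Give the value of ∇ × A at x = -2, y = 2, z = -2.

(16, 0, -1)

(∇×A)₁ = ∂A₃/∂y − ∂A₂/∂z = -5*z + 6
(∇×A)₂ = ∂A₁/∂z − ∂A₃/∂x = 0
(∇×A)₃ = ∂A₂/∂x − ∂A₁/∂y = -3*y + 5
∇×A = (-5*z + 6, 0, -3*y + 5)
At (-2, 2, -2): (16, 0, -1).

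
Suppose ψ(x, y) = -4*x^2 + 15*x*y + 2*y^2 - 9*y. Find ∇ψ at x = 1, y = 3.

(37, 18)

∂ψ/∂x = -8*x + 15*y
∂ψ/∂y = 15*x + 4*y - 9
∇ψ = (-8*x + 15*y, 15*x + 4*y - 9)
At (1, 3): (37, 18).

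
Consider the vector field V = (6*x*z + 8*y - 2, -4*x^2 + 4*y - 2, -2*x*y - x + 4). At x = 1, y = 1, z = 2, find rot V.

(∇×V)₁ = ∂V₃/∂y − ∂V₂/∂z = -2*x
(∇×V)₂ = ∂V₁/∂z − ∂V₃/∂x = 6*x + 2*y + 1
(∇×V)₃ = ∂V₂/∂x − ∂V₁/∂y = -8*x - 8
∇×V = (-2*x, 6*x + 2*y + 1, -8*x - 8)
At (1, 1, 2): (-2, 9, -16).

(-2, 9, -16)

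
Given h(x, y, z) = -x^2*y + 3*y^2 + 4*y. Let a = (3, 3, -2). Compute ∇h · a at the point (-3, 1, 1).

∂h/∂x = -2*x*y
∂h/∂y = -x^2 + 6*y + 4
∂h/∂z = 0
∇h at (-3, 1, 1) = (6, 1, 0)
∇h · a = (6)(3) + (1)(3) + (0)(-2) = 21

21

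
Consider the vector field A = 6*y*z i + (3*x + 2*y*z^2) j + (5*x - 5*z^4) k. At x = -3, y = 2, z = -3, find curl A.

(∇×A)₁ = ∂A₃/∂y − ∂A₂/∂z = -4*y*z
(∇×A)₂ = ∂A₁/∂z − ∂A₃/∂x = 6*y - 5
(∇×A)₃ = ∂A₂/∂x − ∂A₁/∂y = -6*z + 3
∇×A = (-4*y*z, 6*y - 5, -6*z + 3)
At (-3, 2, -3): (24, 7, 21).

(24, 7, 21)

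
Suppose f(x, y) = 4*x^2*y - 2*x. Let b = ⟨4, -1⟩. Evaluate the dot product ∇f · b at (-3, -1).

52

∂f/∂x = 8*x*y - 2
∂f/∂y = 4*x^2
∇f at (-3, -1) = (22, 36)
∇f · b = (22)(4) + (36)(-1) = 52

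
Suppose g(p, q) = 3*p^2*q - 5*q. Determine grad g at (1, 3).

∂g/∂p = 6*p*q
∂g/∂q = 3*p^2 - 5
∇g = (6*p*q, 3*p^2 - 5)
At (1, 3): (18, -2).

(18, -2)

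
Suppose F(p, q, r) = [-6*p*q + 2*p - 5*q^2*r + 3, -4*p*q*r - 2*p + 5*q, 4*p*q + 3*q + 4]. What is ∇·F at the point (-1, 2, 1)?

∂F₁/∂p = -6*q + 2
∂F₂/∂q = -4*p*r + 5
∂F₃/∂r = 0
∇·F = -4*p*r - 6*q + 7
At (-1, 2, 1): -1.

-1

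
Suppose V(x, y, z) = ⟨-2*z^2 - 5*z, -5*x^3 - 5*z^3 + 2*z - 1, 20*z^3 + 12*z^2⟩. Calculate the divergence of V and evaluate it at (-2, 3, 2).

288

∂V₁/∂x = 0
∂V₂/∂y = 0
∂V₃/∂z = 60*z^2 + 24*z
∇·V = 60*z^2 + 24*z
At (-2, 3, 2): 288.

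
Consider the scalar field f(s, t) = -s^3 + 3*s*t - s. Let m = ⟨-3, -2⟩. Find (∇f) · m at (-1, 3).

-9

∂f/∂s = -3*s^2 + 3*t - 1
∂f/∂t = 3*s
∇f at (-1, 3) = (5, -3)
∇f · m = (5)(-3) + (-3)(-2) = -9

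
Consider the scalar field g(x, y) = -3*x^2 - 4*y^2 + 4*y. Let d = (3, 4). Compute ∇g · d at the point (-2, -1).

∂g/∂x = -6*x
∂g/∂y = -8*y + 4
∇g at (-2, -1) = (12, 12)
∇g · d = (12)(3) + (12)(4) = 84

84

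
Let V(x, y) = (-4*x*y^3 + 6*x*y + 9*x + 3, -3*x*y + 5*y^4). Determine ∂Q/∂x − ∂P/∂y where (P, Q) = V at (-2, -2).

-78

∂V₂/∂x = -3*y
∂V₁/∂y = -12*x*y^2 + 6*x
Scalar curl = 12*x*y^2 - 6*x - 3*y
At (-2, -2): -78.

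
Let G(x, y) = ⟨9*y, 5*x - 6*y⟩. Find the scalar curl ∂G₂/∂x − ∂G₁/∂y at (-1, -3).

-4

∂G₂/∂x = 5
∂G₁/∂y = 9
Scalar curl = -4
At (-1, -3): -4.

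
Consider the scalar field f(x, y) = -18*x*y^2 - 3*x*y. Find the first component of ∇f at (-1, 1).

(∇f)_1 = ∂f/∂x = -18*y^2 - 3*y
At (-1, 1): -21.

-21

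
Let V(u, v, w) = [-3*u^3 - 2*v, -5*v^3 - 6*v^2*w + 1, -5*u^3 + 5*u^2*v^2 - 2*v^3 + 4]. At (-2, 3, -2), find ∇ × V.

(∇×V)₁ = ∂V₃/∂v − ∂V₂/∂w = 10*u^2*v
(∇×V)₂ = ∂V₁/∂w − ∂V₃/∂u = 15*u^2 - 10*u*v^2
(∇×V)₃ = ∂V₂/∂u − ∂V₁/∂v = 2
∇×V = (10*u^2*v, 15*u^2 - 10*u*v^2, 2)
At (-2, 3, -2): (120, 240, 2).

(120, 240, 2)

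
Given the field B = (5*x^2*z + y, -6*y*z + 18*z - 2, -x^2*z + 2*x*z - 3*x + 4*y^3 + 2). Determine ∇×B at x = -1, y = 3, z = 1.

(∇×B)₁ = ∂B₃/∂y − ∂B₂/∂z = 12*y^2 + 6*y - 18
(∇×B)₂ = ∂B₁/∂z − ∂B₃/∂x = 5*x^2 + 2*x*z - 2*z + 3
(∇×B)₃ = ∂B₂/∂x − ∂B₁/∂y = -1
∇×B = (12*y^2 + 6*y - 18, 5*x^2 + 2*x*z - 2*z + 3, -1)
At (-1, 3, 1): (108, 4, -1).

(108, 4, -1)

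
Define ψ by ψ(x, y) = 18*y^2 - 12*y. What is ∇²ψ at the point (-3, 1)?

∂²ψ/∂x² = 0
∂²ψ/∂y² = 36
∇²ψ = 36
At (-3, 1): 36.

36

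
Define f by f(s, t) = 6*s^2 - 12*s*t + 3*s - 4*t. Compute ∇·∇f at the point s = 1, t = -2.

12

∂²f/∂s² = 12
∂²f/∂t² = 0
∇²f = 12
At (1, -2): 12.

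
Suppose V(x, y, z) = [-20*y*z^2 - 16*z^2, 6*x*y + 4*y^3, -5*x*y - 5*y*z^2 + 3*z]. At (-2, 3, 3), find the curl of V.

(-35, -441, 198)

(∇×V)₁ = ∂V₃/∂y − ∂V₂/∂z = -5*x - 5*z^2
(∇×V)₂ = ∂V₁/∂z − ∂V₃/∂x = -40*y*z + 5*y - 32*z
(∇×V)₃ = ∂V₂/∂x − ∂V₁/∂y = 6*y + 20*z^2
∇×V = (-5*x - 5*z^2, -40*y*z + 5*y - 32*z, 6*y + 20*z^2)
At (-2, 3, 3): (-35, -441, 198).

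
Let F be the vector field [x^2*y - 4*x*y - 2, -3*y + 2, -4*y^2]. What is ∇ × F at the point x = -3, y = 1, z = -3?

(∇×F)₁ = ∂F₃/∂y − ∂F₂/∂z = -8*y
(∇×F)₂ = ∂F₁/∂z − ∂F₃/∂x = 0
(∇×F)₃ = ∂F₂/∂x − ∂F₁/∂y = -x^2 + 4*x
∇×F = (-8*y, 0, -x^2 + 4*x)
At (-3, 1, -3): (-8, 0, -21).

(-8, 0, -21)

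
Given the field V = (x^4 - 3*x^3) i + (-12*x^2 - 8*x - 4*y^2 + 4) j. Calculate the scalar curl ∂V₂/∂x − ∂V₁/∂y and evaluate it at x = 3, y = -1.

-80

∂V₂/∂x = -24*x - 8
∂V₁/∂y = 0
Scalar curl = -24*x - 8
At (3, -1): -80.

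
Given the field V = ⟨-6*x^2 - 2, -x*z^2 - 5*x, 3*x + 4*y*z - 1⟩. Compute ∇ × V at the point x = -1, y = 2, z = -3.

(∇×V)₁ = ∂V₃/∂y − ∂V₂/∂z = 2*x*z + 4*z
(∇×V)₂ = ∂V₁/∂z − ∂V₃/∂x = -3
(∇×V)₃ = ∂V₂/∂x − ∂V₁/∂y = -z^2 - 5
∇×V = (2*x*z + 4*z, -3, -z^2 - 5)
At (-1, 2, -3): (-6, -3, -14).

(-6, -3, -14)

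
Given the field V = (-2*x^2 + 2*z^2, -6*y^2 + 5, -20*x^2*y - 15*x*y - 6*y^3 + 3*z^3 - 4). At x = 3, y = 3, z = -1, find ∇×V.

(∇×V)₁ = ∂V₃/∂y − ∂V₂/∂z = -20*x^2 - 15*x - 18*y^2
(∇×V)₂ = ∂V₁/∂z − ∂V₃/∂x = 40*x*y + 15*y + 4*z
(∇×V)₃ = ∂V₂/∂x − ∂V₁/∂y = 0
∇×V = (-20*x^2 - 15*x - 18*y^2, 40*x*y + 15*y + 4*z, 0)
At (3, 3, -1): (-387, 401, 0).

(-387, 401, 0)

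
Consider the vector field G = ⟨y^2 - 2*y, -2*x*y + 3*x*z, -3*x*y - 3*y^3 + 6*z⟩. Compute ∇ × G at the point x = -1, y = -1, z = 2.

(-3, -3, 12)

(∇×G)₁ = ∂G₃/∂y − ∂G₂/∂z = -6*x - 9*y^2
(∇×G)₂ = ∂G₁/∂z − ∂G₃/∂x = 3*y
(∇×G)₃ = ∂G₂/∂x − ∂G₁/∂y = -4*y + 3*z + 2
∇×G = (-6*x - 9*y^2, 3*y, -4*y + 3*z + 2)
At (-1, -1, 2): (-3, -3, 12).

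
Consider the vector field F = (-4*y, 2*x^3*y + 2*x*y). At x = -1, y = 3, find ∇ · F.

-4

∂F₁/∂x = 0
∂F₂/∂y = 2*x^3 + 2*x
∇·F = 2*x^3 + 2*x
At (-1, 3): -4.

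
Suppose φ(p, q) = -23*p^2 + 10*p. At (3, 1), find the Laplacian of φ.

-46

∂²φ/∂p² = -46
∂²φ/∂q² = 0
∇²φ = -46
At (3, 1): -46.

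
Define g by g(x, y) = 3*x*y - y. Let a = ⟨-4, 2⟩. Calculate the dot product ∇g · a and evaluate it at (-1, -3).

28

∂g/∂x = 3*y
∂g/∂y = 3*x - 1
∇g at (-1, -3) = (-9, -4)
∇g · a = (-9)(-4) + (-4)(2) = 28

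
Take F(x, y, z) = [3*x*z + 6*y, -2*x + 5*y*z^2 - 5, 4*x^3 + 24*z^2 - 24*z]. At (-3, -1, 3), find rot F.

(∇×F)₁ = ∂F₃/∂y − ∂F₂/∂z = -10*y*z
(∇×F)₂ = ∂F₁/∂z − ∂F₃/∂x = -12*x^2 + 3*x
(∇×F)₃ = ∂F₂/∂x − ∂F₁/∂y = -8
∇×F = (-10*y*z, -12*x^2 + 3*x, -8)
At (-3, -1, 3): (30, -117, -8).

(30, -117, -8)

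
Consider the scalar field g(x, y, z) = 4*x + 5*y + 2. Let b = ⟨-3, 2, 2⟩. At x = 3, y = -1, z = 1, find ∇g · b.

-2

∂g/∂x = 4
∂g/∂y = 5
∂g/∂z = 0
∇g at (3, -1, 1) = (4, 5, 0)
∇g · b = (4)(-3) + (5)(2) + (0)(2) = -2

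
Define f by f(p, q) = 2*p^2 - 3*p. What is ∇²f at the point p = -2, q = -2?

4

∂²f/∂p² = 4
∂²f/∂q² = 0
∇²f = 4
At (-2, -2): 4.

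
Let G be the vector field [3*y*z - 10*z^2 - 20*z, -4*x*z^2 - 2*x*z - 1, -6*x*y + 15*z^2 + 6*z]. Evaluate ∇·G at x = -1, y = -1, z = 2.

66

∂G₁/∂x = 0
∂G₂/∂y = 0
∂G₃/∂z = 30*z + 6
∇·G = 30*z + 6
At (-1, -1, 2): 66.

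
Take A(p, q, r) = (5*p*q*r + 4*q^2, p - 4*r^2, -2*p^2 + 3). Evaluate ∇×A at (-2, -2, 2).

(∇×A)₁ = ∂A₃/∂q − ∂A₂/∂r = 8*r
(∇×A)₂ = ∂A₁/∂r − ∂A₃/∂p = 5*p*q + 4*p
(∇×A)₃ = ∂A₂/∂p − ∂A₁/∂q = -5*p*r - 8*q + 1
∇×A = (8*r, 5*p*q + 4*p, -5*p*r - 8*q + 1)
At (-2, -2, 2): (16, 12, 37).

(16, 12, 37)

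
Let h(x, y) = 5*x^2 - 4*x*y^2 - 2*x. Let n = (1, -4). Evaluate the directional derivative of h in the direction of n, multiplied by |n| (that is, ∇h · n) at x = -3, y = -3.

∂h/∂x = 10*x - 4*y^2 - 2
∂h/∂y = -8*x*y
∇h at (-3, -3) = (-68, -72)
∇h · n = (-68)(1) + (-72)(-4) = 220

220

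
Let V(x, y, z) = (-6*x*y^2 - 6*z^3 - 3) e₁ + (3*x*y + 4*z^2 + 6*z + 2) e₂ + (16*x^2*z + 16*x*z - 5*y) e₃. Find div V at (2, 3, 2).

48

∂V₁/∂x = -6*y^2
∂V₂/∂y = 3*x
∂V₃/∂z = 16*x^2 + 16*x
∇·V = 16*x^2 + 19*x - 6*y^2
At (2, 3, 2): 48.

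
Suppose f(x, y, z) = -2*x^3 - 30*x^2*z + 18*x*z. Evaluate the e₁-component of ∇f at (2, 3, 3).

-330

(∇f)_1 = ∂f/∂x = -6*x^2 - 60*x*z + 18*z
At (2, 3, 3): -330.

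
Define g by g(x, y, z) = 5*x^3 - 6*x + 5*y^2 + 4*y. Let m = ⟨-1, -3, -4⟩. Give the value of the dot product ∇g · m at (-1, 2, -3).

-81

∂g/∂x = 15*x^2 - 6
∂g/∂y = 10*y + 4
∂g/∂z = 0
∇g at (-1, 2, -3) = (9, 24, 0)
∇g · m = (9)(-1) + (24)(-3) + (0)(-4) = -81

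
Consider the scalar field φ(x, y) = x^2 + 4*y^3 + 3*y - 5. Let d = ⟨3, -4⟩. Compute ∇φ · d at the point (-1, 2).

-210

∂φ/∂x = 2*x
∂φ/∂y = 12*y^2 + 3
∇φ at (-1, 2) = (-2, 51)
∇φ · d = (-2)(3) + (51)(-4) = -210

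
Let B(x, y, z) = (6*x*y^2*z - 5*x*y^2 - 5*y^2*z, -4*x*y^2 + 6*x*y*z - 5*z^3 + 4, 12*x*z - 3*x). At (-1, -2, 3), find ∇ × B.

(∇×B)₁ = ∂B₃/∂y − ∂B₂/∂z = -6*x*y + 15*z^2
(∇×B)₂ = ∂B₁/∂z − ∂B₃/∂x = 6*x*y^2 - 5*y^2 - 12*z + 3
(∇×B)₃ = ∂B₂/∂x − ∂B₁/∂y = -12*x*y*z + 10*x*y - 4*y^2 + 16*y*z
∇×B = (-6*x*y + 15*z^2, 6*x*y^2 - 5*y^2 - 12*z + 3, -12*x*y*z + 10*x*y - 4*y^2 + 16*y*z)
At (-1, -2, 3): (123, -77, -164).

(123, -77, -164)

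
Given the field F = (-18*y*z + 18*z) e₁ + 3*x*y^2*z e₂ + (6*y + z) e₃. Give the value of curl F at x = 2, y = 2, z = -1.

(∇×F)₁ = ∂F₃/∂y − ∂F₂/∂z = -3*x*y^2 + 6
(∇×F)₂ = ∂F₁/∂z − ∂F₃/∂x = -18*y + 18
(∇×F)₃ = ∂F₂/∂x − ∂F₁/∂y = 3*y^2*z + 18*z
∇×F = (-3*x*y^2 + 6, -18*y + 18, 3*y^2*z + 18*z)
At (2, 2, -1): (-18, -18, -30).

(-18, -18, -30)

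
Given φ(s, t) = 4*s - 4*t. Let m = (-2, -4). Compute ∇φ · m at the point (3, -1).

8

∂φ/∂s = 4
∂φ/∂t = -4
∇φ at (3, -1) = (4, -4)
∇φ · m = (4)(-2) + (-4)(-4) = 8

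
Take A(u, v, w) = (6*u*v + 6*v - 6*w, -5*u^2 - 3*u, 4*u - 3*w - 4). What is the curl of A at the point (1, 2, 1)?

(0, -10, -25)

(∇×A)₁ = ∂A₃/∂v − ∂A₂/∂w = 0
(∇×A)₂ = ∂A₁/∂w − ∂A₃/∂u = -10
(∇×A)₃ = ∂A₂/∂u − ∂A₁/∂v = -16*u - 9
∇×A = (0, -10, -16*u - 9)
At (1, 2, 1): (0, -10, -25).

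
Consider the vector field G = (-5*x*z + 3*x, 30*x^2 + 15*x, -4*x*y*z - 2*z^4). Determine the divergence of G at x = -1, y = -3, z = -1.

4

∂G₁/∂x = -5*z + 3
∂G₂/∂y = 0
∂G₃/∂z = -4*x*y - 8*z^3
∇·G = -4*x*y - 8*z^3 - 5*z + 3
At (-1, -3, -1): 4.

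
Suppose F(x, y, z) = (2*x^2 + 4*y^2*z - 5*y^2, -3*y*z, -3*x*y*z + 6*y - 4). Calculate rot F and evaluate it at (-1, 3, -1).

(∇×F)₁ = ∂F₃/∂y − ∂F₂/∂z = -3*x*z + 3*y + 6
(∇×F)₂ = ∂F₁/∂z − ∂F₃/∂x = 4*y^2 + 3*y*z
(∇×F)₃ = ∂F₂/∂x − ∂F₁/∂y = -8*y*z + 10*y
∇×F = (-3*x*z + 3*y + 6, 4*y^2 + 3*y*z, -8*y*z + 10*y)
At (-1, 3, -1): (12, 27, 54).

(12, 27, 54)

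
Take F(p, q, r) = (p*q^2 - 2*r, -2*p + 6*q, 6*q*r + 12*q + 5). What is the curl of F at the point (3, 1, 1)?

(18, -2, -8)

(∇×F)₁ = ∂F₃/∂q − ∂F₂/∂r = 6*r + 12
(∇×F)₂ = ∂F₁/∂r − ∂F₃/∂p = -2
(∇×F)₃ = ∂F₂/∂p − ∂F₁/∂q = -2*p*q - 2
∇×F = (6*r + 12, -2, -2*p*q - 2)
At (3, 1, 1): (18, -2, -8).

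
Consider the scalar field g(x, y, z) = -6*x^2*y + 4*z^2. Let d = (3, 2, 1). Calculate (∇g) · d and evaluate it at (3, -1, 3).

∂g/∂x = -12*x*y
∂g/∂y = -6*x^2
∂g/∂z = 8*z
∇g at (3, -1, 3) = (36, -54, 24)
∇g · d = (36)(3) + (-54)(2) + (24)(1) = 24

24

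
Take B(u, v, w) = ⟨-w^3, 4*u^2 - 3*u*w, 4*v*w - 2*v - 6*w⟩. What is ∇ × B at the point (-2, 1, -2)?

(∇×B)₁ = ∂B₃/∂v − ∂B₂/∂w = 3*u + 4*w - 2
(∇×B)₂ = ∂B₁/∂w − ∂B₃/∂u = -3*w^2
(∇×B)₃ = ∂B₂/∂u − ∂B₁/∂v = 8*u - 3*w
∇×B = (3*u + 4*w - 2, -3*w^2, 8*u - 3*w)
At (-2, 1, -2): (-16, -12, -10).

(-16, -12, -10)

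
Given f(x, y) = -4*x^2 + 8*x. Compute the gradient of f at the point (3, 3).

(-16, 0)

∂f/∂x = -8*x + 8
∂f/∂y = 0
∇f = (-8*x + 8, 0)
At (3, 3): (-16, 0).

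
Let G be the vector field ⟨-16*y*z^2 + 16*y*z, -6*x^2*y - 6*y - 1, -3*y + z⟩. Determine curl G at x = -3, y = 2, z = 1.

(-3, -32, 72)

(∇×G)₁ = ∂G₃/∂y − ∂G₂/∂z = -3
(∇×G)₂ = ∂G₁/∂z − ∂G₃/∂x = -32*y*z + 16*y
(∇×G)₃ = ∂G₂/∂x − ∂G₁/∂y = -12*x*y + 16*z^2 - 16*z
∇×G = (-3, -32*y*z + 16*y, -12*x*y + 16*z^2 - 16*z)
At (-3, 2, 1): (-3, -32, 72).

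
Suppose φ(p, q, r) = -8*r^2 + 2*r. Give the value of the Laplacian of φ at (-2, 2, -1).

∂²φ/∂p² = 0
∂²φ/∂q² = 0
∂²φ/∂r² = -16
∇²φ = -16
At (-2, 2, -1): -16.

-16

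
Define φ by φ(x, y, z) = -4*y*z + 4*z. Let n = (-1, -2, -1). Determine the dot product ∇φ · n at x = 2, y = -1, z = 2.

∂φ/∂x = 0
∂φ/∂y = -4*z
∂φ/∂z = -4*y + 4
∇φ at (2, -1, 2) = (0, -8, 8)
∇φ · n = (0)(-1) + (-8)(-2) + (8)(-1) = 8

8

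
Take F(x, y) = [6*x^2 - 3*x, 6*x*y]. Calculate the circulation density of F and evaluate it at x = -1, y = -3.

∂F₂/∂x = 6*y
∂F₁/∂y = 0
Scalar curl = 6*y
At (-1, -3): -18.

-18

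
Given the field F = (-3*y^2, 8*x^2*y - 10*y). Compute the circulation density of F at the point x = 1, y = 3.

66

∂F₂/∂x = 16*x*y
∂F₁/∂y = -6*y
Scalar curl = 16*x*y + 6*y
At (1, 3): 66.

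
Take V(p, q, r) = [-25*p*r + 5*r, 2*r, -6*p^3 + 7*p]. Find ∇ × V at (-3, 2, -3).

(∇×V)₁ = ∂V₃/∂q − ∂V₂/∂r = -2
(∇×V)₂ = ∂V₁/∂r − ∂V₃/∂p = 18*p^2 - 25*p - 2
(∇×V)₃ = ∂V₂/∂p − ∂V₁/∂q = 0
∇×V = (-2, 18*p^2 - 25*p - 2, 0)
At (-3, 2, -3): (-2, 235, 0).

(-2, 235, 0)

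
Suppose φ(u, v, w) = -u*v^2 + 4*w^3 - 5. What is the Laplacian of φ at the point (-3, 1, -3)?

∂²φ/∂u² = 0
∂²φ/∂v² = -2*u
∂²φ/∂w² = 24*w
∇²φ = -2*u + 24*w
At (-3, 1, -3): -66.

-66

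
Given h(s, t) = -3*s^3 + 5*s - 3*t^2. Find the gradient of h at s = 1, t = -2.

∂h/∂s = -9*s^2 + 5
∂h/∂t = -6*t
∇h = (-9*s^2 + 5, -6*t)
At (1, -2): (-4, 12).

(-4, 12)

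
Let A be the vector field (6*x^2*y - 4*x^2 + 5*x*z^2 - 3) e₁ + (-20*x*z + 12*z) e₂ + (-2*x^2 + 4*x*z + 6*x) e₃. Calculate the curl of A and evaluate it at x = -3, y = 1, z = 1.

(∇×A)₁ = ∂A₃/∂y − ∂A₂/∂z = 20*x - 12
(∇×A)₂ = ∂A₁/∂z − ∂A₃/∂x = 10*x*z + 4*x - 4*z - 6
(∇×A)₃ = ∂A₂/∂x − ∂A₁/∂y = -6*x^2 - 20*z
∇×A = (20*x - 12, 10*x*z + 4*x - 4*z - 6, -6*x^2 - 20*z)
At (-3, 1, 1): (-72, -52, -74).

(-72, -52, -74)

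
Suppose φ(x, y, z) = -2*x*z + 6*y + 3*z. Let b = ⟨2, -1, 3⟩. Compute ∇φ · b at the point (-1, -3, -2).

17

∂φ/∂x = -2*z
∂φ/∂y = 6
∂φ/∂z = -2*x + 3
∇φ at (-1, -3, -2) = (4, 6, 5)
∇φ · b = (4)(2) + (6)(-1) + (5)(3) = 17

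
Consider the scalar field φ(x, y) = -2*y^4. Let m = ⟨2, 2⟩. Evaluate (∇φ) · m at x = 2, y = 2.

-128

∂φ/∂x = 0
∂φ/∂y = -8*y^3
∇φ at (2, 2) = (0, -64)
∇φ · m = (0)(2) + (-64)(2) = -128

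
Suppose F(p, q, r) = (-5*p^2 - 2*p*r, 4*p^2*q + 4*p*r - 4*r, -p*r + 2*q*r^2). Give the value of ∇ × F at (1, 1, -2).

(8, -4, 0)

(∇×F)₁ = ∂F₃/∂q − ∂F₂/∂r = -4*p + 2*r^2 + 4
(∇×F)₂ = ∂F₁/∂r − ∂F₃/∂p = -2*p + r
(∇×F)₃ = ∂F₂/∂p − ∂F₁/∂q = 8*p*q + 4*r
∇×F = (-4*p + 2*r^2 + 4, -2*p + r, 8*p*q + 4*r)
At (1, 1, -2): (8, -4, 0).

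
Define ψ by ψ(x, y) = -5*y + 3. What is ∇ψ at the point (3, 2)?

(0, -5)

∂ψ/∂x = 0
∂ψ/∂y = -5
∇ψ = (0, -5)
At (3, 2): (0, -5).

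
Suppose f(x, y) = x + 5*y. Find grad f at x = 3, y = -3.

∂f/∂x = 1
∂f/∂y = 5
∇f = (1, 5)
At (3, -3): (1, 5).

(1, 5)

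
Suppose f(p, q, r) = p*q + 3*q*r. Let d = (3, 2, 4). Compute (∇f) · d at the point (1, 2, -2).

∂f/∂p = q
∂f/∂q = p + 3*r
∂f/∂r = 3*q
∇f at (1, 2, -2) = (2, -5, 6)
∇f · d = (2)(3) + (-5)(2) + (6)(4) = 20

20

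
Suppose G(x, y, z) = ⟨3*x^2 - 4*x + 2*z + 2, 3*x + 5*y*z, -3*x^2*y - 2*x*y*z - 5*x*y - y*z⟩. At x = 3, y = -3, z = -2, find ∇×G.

(-13, -55, 3)

(∇×G)₁ = ∂G₃/∂y − ∂G₂/∂z = -3*x^2 - 2*x*z - 5*x - 5*y - z
(∇×G)₂ = ∂G₁/∂z − ∂G₃/∂x = 6*x*y + 2*y*z + 5*y + 2
(∇×G)₃ = ∂G₂/∂x − ∂G₁/∂y = 3
∇×G = (-3*x^2 - 2*x*z - 5*x - 5*y - z, 6*x*y + 2*y*z + 5*y + 2, 3)
At (3, -3, -2): (-13, -55, 3).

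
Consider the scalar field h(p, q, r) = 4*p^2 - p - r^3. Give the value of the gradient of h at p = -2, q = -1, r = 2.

∂h/∂p = 8*p - 1
∂h/∂q = 0
∂h/∂r = -3*r^2
∇h = (8*p - 1, 0, -3*r^2)
At (-2, -1, 2): (-17, 0, -12).

(-17, 0, -12)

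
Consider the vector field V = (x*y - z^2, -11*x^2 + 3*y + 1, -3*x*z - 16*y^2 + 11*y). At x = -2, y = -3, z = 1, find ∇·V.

∂V₁/∂x = y
∂V₂/∂y = 3
∂V₃/∂z = -3*x
∇·V = -3*x + y + 3
At (-2, -3, 1): 6.

6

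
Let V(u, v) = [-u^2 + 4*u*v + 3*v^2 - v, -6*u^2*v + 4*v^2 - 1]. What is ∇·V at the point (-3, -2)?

∂V₁/∂u = -2*u + 4*v
∂V₂/∂v = -6*u^2 + 8*v
∇·V = -6*u^2 - 2*u + 12*v
At (-3, -2): -72.

-72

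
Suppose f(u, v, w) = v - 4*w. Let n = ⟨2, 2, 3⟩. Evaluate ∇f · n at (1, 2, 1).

∂f/∂u = 0
∂f/∂v = 1
∂f/∂w = -4
∇f at (1, 2, 1) = (0, 1, -4)
∇f · n = (0)(2) + (1)(2) + (-4)(3) = -10

-10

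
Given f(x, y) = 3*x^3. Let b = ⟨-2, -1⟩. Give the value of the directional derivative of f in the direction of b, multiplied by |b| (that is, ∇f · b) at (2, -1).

-72

∂f/∂x = 9*x^2
∂f/∂y = 0
∇f at (2, -1) = (36, 0)
∇f · b = (36)(-2) + (0)(-1) = -72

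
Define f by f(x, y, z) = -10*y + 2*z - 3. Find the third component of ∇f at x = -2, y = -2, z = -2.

(∇f)_3 = ∂f/∂z = 2
At (-2, -2, -2): 2.

2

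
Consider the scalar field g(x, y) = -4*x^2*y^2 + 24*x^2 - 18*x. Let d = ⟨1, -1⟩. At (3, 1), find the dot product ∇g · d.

174

∂g/∂x = -8*x*y^2 + 48*x - 18
∂g/∂y = -8*x^2*y
∇g at (3, 1) = (102, -72)
∇g · d = (102)(1) + (-72)(-1) = 174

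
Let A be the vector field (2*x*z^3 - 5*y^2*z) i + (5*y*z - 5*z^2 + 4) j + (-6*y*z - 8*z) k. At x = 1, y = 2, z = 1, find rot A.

(-6, -14, 20)

(∇×A)₁ = ∂A₃/∂y − ∂A₂/∂z = -5*y + 4*z
(∇×A)₂ = ∂A₁/∂z − ∂A₃/∂x = 6*x*z^2 - 5*y^2
(∇×A)₃ = ∂A₂/∂x − ∂A₁/∂y = 10*y*z
∇×A = (-5*y + 4*z, 6*x*z^2 - 5*y^2, 10*y*z)
At (1, 2, 1): (-6, -14, 20).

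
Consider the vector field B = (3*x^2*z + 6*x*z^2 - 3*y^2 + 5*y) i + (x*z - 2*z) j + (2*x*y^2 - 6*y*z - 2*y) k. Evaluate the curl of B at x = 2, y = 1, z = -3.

(∇×B)₁ = ∂B₃/∂y − ∂B₂/∂z = 4*x*y - x - 6*z
(∇×B)₂ = ∂B₁/∂z − ∂B₃/∂x = 3*x^2 + 12*x*z - 2*y^2
(∇×B)₃ = ∂B₂/∂x − ∂B₁/∂y = 6*y + z - 5
∇×B = (4*x*y - x - 6*z, 3*x^2 + 12*x*z - 2*y^2, 6*y + z - 5)
At (2, 1, -3): (24, -62, -2).

(24, -62, -2)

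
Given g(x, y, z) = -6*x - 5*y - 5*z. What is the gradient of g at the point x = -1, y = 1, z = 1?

∂g/∂x = -6
∂g/∂y = -5
∂g/∂z = -5
∇g = (-6, -5, -5)
At (-1, 1, 1): (-6, -5, -5).

(-6, -5, -5)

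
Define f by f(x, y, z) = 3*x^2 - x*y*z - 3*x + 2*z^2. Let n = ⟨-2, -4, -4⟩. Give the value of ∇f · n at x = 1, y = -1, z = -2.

18

∂f/∂x = 6*x - y*z - 3
∂f/∂y = -x*z
∂f/∂z = -x*y + 4*z
∇f at (1, -1, -2) = (1, 2, -7)
∇f · n = (1)(-2) + (2)(-4) + (-7)(-4) = 18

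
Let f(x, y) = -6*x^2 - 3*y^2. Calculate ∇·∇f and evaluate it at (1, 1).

-18

∂²f/∂x² = -12
∂²f/∂y² = -6
∇²f = -18
At (1, 1): -18.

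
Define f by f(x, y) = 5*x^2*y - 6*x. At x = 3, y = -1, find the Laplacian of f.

∂²f/∂x² = 10*y
∂²f/∂y² = 0
∇²f = 10*y
At (3, -1): -10.

-10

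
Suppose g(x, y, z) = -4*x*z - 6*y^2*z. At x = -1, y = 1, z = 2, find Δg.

-24

∂²g/∂x² = 0
∂²g/∂y² = -12*z
∂²g/∂z² = 0
∇²g = -12*z
At (-1, 1, 2): -24.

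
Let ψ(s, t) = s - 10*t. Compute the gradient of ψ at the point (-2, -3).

∂ψ/∂s = 1
∂ψ/∂t = -10
∇ψ = (1, -10)
At (-2, -3): (1, -10).

(1, -10)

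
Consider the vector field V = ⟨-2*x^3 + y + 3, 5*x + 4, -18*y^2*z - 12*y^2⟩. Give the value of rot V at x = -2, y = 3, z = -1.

(36, 0, 4)

(∇×V)₁ = ∂V₃/∂y − ∂V₂/∂z = -36*y*z - 24*y
(∇×V)₂ = ∂V₁/∂z − ∂V₃/∂x = 0
(∇×V)₃ = ∂V₂/∂x − ∂V₁/∂y = 4
∇×V = (-36*y*z - 24*y, 0, 4)
At (-2, 3, -1): (36, 0, 4).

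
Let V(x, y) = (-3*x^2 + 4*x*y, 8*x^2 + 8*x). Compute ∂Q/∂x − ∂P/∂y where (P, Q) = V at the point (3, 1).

∂V₂/∂x = 16*x + 8
∂V₁/∂y = 4*x
Scalar curl = 12*x + 8
At (3, 1): 44.

44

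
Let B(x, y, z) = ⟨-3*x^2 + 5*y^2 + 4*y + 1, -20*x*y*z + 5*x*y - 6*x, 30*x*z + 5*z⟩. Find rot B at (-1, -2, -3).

(40, 90, -120)

(∇×B)₁ = ∂B₃/∂y − ∂B₂/∂z = 20*x*y
(∇×B)₂ = ∂B₁/∂z − ∂B₃/∂x = -30*z
(∇×B)₃ = ∂B₂/∂x − ∂B₁/∂y = -20*y*z - 5*y - 10
∇×B = (20*x*y, -30*z, -20*y*z - 5*y - 10)
At (-1, -2, -3): (40, 90, -120).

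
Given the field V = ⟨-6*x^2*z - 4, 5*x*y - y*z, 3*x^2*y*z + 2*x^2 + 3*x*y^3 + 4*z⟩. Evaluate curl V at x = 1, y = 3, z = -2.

(78, -55, 15)

(∇×V)₁ = ∂V₃/∂y − ∂V₂/∂z = 3*x^2*z + 9*x*y^2 + y
(∇×V)₂ = ∂V₁/∂z − ∂V₃/∂x = -6*x^2 - 6*x*y*z - 4*x - 3*y^3
(∇×V)₃ = ∂V₂/∂x − ∂V₁/∂y = 5*y
∇×V = (3*x^2*z + 9*x*y^2 + y, -6*x^2 - 6*x*y*z - 4*x - 3*y^3, 5*y)
At (1, 3, -2): (78, -55, 15).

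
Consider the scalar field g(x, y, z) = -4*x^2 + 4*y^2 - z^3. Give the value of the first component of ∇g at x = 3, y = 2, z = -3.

(∇g)_1 = ∂g/∂x = -8*x
At (3, 2, -3): -24.

-24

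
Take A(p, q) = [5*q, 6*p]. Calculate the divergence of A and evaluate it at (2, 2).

∂A₁/∂p = 0
∂A₂/∂q = 0
∇·A = 0
At (2, 2): 0.

0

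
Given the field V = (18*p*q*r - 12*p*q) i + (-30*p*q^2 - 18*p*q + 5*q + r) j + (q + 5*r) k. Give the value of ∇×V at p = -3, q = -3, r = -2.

(∇×V)₁ = ∂V₃/∂q − ∂V₂/∂r = 0
(∇×V)₂ = ∂V₁/∂r − ∂V₃/∂p = 18*p*q
(∇×V)₃ = ∂V₂/∂p − ∂V₁/∂q = -18*p*r + 12*p - 30*q^2 - 18*q
∇×V = (0, 18*p*q, -18*p*r + 12*p - 30*q^2 - 18*q)
At (-3, -3, -2): (0, 162, -360).

(0, 162, -360)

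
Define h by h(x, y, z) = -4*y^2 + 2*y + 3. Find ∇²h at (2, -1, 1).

∂²h/∂x² = 0
∂²h/∂y² = -8
∂²h/∂z² = 0
∇²h = -8
At (2, -1, 1): -8.

-8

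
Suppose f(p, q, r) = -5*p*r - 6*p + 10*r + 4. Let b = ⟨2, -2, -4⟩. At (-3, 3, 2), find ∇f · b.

-132

∂f/∂p = -5*r - 6
∂f/∂q = 0
∂f/∂r = -5*p + 10
∇f at (-3, 3, 2) = (-16, 0, 25)
∇f · b = (-16)(2) + (0)(-2) + (25)(-4) = -132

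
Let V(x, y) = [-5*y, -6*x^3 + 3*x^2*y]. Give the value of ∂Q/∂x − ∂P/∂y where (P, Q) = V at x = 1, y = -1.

-19

∂V₂/∂x = -18*x^2 + 6*x*y
∂V₁/∂y = -5
Scalar curl = -18*x^2 + 6*x*y + 5
At (1, -1): -19.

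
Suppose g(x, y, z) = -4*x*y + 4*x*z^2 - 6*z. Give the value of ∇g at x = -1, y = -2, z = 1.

∂g/∂x = -4*y + 4*z^2
∂g/∂y = -4*x
∂g/∂z = 8*x*z - 6
∇g = (-4*y + 4*z^2, -4*x, 8*x*z - 6)
At (-1, -2, 1): (12, 4, -14).

(12, 4, -14)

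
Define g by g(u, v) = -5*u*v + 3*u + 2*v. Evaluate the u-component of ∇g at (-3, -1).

8

(∇g)_1 = ∂g/∂u = -5*v + 3
At (-3, -1): 8.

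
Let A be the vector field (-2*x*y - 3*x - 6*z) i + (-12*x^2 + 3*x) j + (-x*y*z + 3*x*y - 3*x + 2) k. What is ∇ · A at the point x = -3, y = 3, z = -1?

∂A₁/∂x = -2*y - 3
∂A₂/∂y = 0
∂A₃/∂z = -x*y
∇·A = -x*y - 2*y - 3
At (-3, 3, -1): 0.

0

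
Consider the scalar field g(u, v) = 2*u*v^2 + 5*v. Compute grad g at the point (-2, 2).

∂g/∂u = 2*v^2
∂g/∂v = 4*u*v + 5
∇g = (2*v^2, 4*u*v + 5)
At (-2, 2): (8, -11).

(8, -11)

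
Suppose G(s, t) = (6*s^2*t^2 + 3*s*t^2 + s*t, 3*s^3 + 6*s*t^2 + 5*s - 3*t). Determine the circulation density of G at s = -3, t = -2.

293

∂G₂/∂s = 9*s^2 + 6*t^2 + 5
∂G₁/∂t = 12*s^2*t + 6*s*t + s
Scalar curl = -12*s^2*t + 9*s^2 - 6*s*t - s + 6*t^2 + 5
At (-3, -2): 293.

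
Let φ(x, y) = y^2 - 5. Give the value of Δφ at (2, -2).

∂²φ/∂x² = 0
∂²φ/∂y² = 2
∇²φ = 2
At (2, -2): 2.

2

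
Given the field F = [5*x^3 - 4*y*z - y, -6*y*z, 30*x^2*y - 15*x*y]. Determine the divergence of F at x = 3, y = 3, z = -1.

141

∂F₁/∂x = 15*x^2
∂F₂/∂y = -6*z
∂F₃/∂z = 0
∇·F = 15*x^2 - 6*z
At (3, 3, -1): 141.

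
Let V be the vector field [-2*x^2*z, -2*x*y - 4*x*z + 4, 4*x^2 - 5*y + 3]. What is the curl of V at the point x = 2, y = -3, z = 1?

(3, -24, 2)

(∇×V)₁ = ∂V₃/∂y − ∂V₂/∂z = 4*x - 5
(∇×V)₂ = ∂V₁/∂z − ∂V₃/∂x = -2*x^2 - 8*x
(∇×V)₃ = ∂V₂/∂x − ∂V₁/∂y = -2*y - 4*z
∇×V = (4*x - 5, -2*x^2 - 8*x, -2*y - 4*z)
At (2, -3, 1): (3, -24, 2).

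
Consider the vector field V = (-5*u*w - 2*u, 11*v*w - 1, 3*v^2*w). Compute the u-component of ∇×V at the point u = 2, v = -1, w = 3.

-7

(∇×V)_1 = ∂V₃/∂v − ∂V₂/∂w
= 6*v*w − (11*v)
= 6*v*w - 11*v
At (2, -1, 3): -7.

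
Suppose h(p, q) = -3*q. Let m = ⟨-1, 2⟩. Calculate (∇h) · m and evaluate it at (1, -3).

-6

∂h/∂p = 0
∂h/∂q = -3
∇h at (1, -3) = (0, -3)
∇h · m = (0)(-1) + (-3)(2) = -6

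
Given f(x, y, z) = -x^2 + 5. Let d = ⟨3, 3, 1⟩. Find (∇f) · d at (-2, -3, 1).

12

∂f/∂x = -2*x
∂f/∂y = 0
∂f/∂z = 0
∇f at (-2, -3, 1) = (4, 0, 0)
∇f · d = (4)(3) + (0)(3) + (0)(1) = 12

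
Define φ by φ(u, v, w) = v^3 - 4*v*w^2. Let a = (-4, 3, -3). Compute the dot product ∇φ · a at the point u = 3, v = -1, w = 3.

-171

∂φ/∂u = 0
∂φ/∂v = 3*v^2 - 4*w^2
∂φ/∂w = -8*v*w
∇φ at (3, -1, 3) = (0, -33, 24)
∇φ · a = (0)(-4) + (-33)(3) + (24)(-3) = -171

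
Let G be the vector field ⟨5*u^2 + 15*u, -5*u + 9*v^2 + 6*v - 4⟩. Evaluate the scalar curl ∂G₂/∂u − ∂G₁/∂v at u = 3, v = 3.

∂G₂/∂u = -5
∂G₁/∂v = 0
Scalar curl = -5
At (3, 3): -5.

-5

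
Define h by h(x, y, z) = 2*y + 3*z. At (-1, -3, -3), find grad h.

(0, 2, 3)

∂h/∂x = 0
∂h/∂y = 2
∂h/∂z = 3
∇h = (0, 2, 3)
At (-1, -3, -3): (0, 2, 3).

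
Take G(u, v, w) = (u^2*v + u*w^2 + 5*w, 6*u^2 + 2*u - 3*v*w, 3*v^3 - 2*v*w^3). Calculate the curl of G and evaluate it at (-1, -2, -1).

(∇×G)₁ = ∂G₃/∂v − ∂G₂/∂w = 9*v^2 + 3*v - 2*w^3
(∇×G)₂ = ∂G₁/∂w − ∂G₃/∂u = 2*u*w + 5
(∇×G)₃ = ∂G₂/∂u − ∂G₁/∂v = -u^2 + 12*u + 2
∇×G = (9*v^2 + 3*v - 2*w^3, 2*u*w + 5, -u^2 + 12*u + 2)
At (-1, -2, -1): (32, 7, -11).

(32, 7, -11)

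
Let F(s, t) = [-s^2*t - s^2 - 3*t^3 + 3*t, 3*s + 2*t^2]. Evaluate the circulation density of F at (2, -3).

∂F₂/∂s = 3
∂F₁/∂t = -s^2 - 9*t^2 + 3
Scalar curl = s^2 + 9*t^2
At (2, -3): 85.

85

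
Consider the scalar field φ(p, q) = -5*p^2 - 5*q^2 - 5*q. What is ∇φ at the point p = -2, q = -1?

∂φ/∂p = -10*p
∂φ/∂q = -10*q - 5
∇φ = (-10*p, -10*q - 5)
At (-2, -1): (20, 5).

(20, 5)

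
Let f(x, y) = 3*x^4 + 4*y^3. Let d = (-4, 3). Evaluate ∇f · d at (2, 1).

-348

∂f/∂x = 12*x^3
∂f/∂y = 12*y^2
∇f at (2, 1) = (96, 12)
∇f · d = (96)(-4) + (12)(3) = -348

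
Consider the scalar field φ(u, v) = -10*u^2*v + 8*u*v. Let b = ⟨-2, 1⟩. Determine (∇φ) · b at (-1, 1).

∂φ/∂u = -20*u*v + 8*v
∂φ/∂v = -10*u^2 + 8*u
∇φ at (-1, 1) = (28, -18)
∇φ · b = (28)(-2) + (-18)(1) = -74

-74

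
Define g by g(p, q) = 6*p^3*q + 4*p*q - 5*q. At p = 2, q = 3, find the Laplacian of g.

216

∂²g/∂p² = 36*p*q
∂²g/∂q² = 0
∇²g = 36*p*q
At (2, 3): 216.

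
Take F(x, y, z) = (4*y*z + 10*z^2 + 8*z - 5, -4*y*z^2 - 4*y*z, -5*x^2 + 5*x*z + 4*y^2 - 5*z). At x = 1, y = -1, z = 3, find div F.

-48

∂F₁/∂x = 0
∂F₂/∂y = -4*z^2 - 4*z
∂F₃/∂z = 5*x - 5
∇·F = 5*x - 4*z^2 - 4*z - 5
At (1, -1, 3): -48.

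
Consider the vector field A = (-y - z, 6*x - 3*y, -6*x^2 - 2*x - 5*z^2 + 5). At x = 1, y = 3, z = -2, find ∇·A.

∂A₁/∂x = 0
∂A₂/∂y = -3
∂A₃/∂z = -10*z
∇·A = -10*z - 3
At (1, 3, -2): 17.

17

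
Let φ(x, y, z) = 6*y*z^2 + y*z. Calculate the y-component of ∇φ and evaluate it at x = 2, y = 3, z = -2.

(∇φ)_2 = ∂φ/∂y = 6*z^2 + z
At (2, 3, -2): 22.

22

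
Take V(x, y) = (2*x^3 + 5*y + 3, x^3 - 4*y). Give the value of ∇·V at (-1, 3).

2

∂V₁/∂x = 6*x^2
∂V₂/∂y = -4
∇·V = 6*x^2 - 4
At (-1, 3): 2.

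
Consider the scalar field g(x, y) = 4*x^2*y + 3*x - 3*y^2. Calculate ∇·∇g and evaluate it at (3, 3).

∂²g/∂x² = 8*y
∂²g/∂y² = -6
∇²g = 8*y - 6
At (3, 3): 18.

18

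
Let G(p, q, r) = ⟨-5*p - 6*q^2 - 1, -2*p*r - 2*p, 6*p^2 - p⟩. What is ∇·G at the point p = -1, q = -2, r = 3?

-5

∂G₁/∂p = -5
∂G₂/∂q = 0
∂G₃/∂r = 0
∇·G = -5
At (-1, -2, 3): -5.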